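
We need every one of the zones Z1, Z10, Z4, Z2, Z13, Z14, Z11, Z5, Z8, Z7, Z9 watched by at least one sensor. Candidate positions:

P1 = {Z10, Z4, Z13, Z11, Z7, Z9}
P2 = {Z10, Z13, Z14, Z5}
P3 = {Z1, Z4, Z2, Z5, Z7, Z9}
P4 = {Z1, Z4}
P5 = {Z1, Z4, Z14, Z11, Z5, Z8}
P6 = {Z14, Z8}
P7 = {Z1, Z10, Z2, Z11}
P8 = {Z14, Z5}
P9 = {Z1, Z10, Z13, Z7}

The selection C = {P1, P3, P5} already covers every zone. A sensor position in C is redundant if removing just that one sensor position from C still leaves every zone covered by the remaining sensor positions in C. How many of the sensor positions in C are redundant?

Drop P1: Z10, Z13 uncovered — not redundant.
Drop P3: Z2 uncovered — not redundant.
Drop P5: Z14, Z8 uncovered — not redundant.
None of the sensor positions in C is redundant.

0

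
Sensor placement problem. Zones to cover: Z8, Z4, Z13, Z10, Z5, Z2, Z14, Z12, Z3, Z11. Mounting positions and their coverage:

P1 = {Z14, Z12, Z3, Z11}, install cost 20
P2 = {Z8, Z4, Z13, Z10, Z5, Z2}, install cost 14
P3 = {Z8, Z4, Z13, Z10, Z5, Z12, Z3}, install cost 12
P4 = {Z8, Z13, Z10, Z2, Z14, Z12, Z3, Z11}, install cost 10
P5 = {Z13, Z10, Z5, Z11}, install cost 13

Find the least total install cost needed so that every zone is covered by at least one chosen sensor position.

P3, P4 cover every zone at install cost 12 + 10 = 22.
Any cover uses at least 2 sensor positions; among all covering selections none totals below 22.

22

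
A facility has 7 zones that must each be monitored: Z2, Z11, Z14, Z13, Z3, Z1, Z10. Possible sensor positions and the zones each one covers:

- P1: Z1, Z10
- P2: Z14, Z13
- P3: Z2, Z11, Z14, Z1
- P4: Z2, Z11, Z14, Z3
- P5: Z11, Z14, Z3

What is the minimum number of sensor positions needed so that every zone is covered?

3

P1, P2, P4 together cover {Z2, Z11, Z14, Z13, Z3, Z1, Z10} — every zone.
No 2 of the 5 sensor positions cover everything (all 10 pairs fall short), so 3 is minimum.
Greedy (largest uncovered first) would take P3, P1, P2, P4 — 4 sensor positions — but 3 suffice.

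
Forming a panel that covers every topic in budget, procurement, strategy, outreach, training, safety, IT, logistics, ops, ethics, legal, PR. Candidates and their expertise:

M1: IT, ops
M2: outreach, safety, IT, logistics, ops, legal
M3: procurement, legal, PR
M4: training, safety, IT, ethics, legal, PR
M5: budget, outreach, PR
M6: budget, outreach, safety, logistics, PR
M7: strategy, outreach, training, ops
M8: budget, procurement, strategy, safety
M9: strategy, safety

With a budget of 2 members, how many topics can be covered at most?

9

Choosing M2, M4 covers {outreach, training, safety, IT, logistics, ops, ethics, legal, PR} — 9 topics.
No choice of 2 members does better; here budget, procurement, strategy are left uncovered.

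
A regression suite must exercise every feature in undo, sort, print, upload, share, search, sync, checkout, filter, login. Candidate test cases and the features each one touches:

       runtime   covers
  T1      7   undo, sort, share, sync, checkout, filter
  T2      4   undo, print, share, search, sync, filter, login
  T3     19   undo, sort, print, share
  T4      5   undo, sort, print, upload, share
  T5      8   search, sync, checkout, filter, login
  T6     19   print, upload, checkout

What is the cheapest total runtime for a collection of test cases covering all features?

13

T4, T5 cover every feature at runtime 5 + 8 = 13.
Any cover uses at least 2 test cases; among all covering selections none totals below 13.
Greedy by coverage-per-runtime would pick T2, T4, T1 for 16 — worse than the optimum 13.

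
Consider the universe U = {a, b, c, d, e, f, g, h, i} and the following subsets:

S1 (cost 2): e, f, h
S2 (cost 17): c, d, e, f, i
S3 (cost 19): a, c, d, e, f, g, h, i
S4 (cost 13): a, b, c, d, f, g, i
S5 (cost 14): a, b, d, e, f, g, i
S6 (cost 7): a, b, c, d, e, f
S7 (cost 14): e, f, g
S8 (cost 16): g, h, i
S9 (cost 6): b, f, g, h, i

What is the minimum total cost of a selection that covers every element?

13

S6, S9 cover every element at cost 7 + 6 = 13.
Any cover uses at least 2 sets; among all covering selections none totals below 13.
Greedy by coverage-per-cost would pick S1, S6, S9 for 15 — worse than the optimum 13.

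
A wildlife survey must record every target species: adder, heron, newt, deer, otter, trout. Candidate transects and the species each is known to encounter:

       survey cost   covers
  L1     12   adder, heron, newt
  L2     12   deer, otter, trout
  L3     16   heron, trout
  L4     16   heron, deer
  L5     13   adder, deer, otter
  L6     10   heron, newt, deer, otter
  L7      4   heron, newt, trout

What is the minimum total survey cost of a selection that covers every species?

L5, L7 cover every species at survey cost 13 + 4 = 17.
Any cover uses at least 2 transects; among all covering selections none totals below 17.

17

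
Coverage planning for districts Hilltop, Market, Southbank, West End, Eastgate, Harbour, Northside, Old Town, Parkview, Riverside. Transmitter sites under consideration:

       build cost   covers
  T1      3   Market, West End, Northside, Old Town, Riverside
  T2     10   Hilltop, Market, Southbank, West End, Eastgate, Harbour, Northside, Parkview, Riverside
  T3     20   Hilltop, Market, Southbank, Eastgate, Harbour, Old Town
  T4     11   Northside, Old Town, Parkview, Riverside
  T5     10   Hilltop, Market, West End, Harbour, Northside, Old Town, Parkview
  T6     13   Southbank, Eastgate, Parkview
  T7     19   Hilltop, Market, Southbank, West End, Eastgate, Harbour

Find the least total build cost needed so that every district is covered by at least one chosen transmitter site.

T1, T2 cover every district at build cost 3 + 10 = 13.
Any cover uses at least 2 transmitter sites; among all covering selections none totals below 13.

13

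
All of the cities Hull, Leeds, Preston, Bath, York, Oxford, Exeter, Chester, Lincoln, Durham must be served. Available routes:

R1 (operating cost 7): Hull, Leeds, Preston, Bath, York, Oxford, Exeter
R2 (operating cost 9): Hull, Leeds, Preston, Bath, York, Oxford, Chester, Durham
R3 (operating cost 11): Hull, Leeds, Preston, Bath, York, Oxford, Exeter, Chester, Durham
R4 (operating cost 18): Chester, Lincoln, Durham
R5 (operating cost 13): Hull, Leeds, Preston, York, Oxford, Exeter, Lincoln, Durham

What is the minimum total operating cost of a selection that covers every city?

R2, R5 cover every city at operating cost 9 + 13 = 22.
Any cover uses at least 2 routes; among all covering selections none totals below 22.

22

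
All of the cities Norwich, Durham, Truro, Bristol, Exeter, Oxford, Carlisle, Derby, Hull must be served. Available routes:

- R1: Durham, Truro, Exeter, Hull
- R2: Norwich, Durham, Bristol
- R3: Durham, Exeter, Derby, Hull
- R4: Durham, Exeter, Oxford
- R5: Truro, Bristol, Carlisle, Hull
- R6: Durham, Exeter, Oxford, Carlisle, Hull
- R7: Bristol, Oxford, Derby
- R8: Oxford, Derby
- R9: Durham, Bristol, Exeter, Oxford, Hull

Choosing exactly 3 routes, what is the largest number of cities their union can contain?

Choosing R1, R2, R6 covers {Norwich, Durham, Truro, Bristol, Exeter, Oxford, Carlisle, Hull} — 8 cities.
No choice of 3 routes does better; here Derby is left uncovered.

8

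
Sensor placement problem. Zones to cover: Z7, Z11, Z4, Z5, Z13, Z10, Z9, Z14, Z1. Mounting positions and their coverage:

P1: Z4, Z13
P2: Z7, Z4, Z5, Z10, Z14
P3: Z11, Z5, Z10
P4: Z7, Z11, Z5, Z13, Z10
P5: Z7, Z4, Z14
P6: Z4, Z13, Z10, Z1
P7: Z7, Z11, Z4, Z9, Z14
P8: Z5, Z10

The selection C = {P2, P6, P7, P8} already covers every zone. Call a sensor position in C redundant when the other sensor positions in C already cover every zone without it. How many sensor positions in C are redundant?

Drop P2: the rest still cover every zone — redundant.
Drop P6: Z13, Z1 uncovered — not redundant.
Drop P7: Z11, Z9 uncovered — not redundant.
Drop P8: the rest still cover every zone — redundant.
2 redundant: P2, P8.

2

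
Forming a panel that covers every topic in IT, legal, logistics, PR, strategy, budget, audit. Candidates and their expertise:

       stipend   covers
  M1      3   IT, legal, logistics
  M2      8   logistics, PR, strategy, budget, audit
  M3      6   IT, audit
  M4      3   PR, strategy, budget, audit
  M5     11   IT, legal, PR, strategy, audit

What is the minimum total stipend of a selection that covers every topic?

M1, M4 cover every topic at stipend 3 + 3 = 6.
Any cover uses at least 2 members; among all covering selections none totals below 6.

6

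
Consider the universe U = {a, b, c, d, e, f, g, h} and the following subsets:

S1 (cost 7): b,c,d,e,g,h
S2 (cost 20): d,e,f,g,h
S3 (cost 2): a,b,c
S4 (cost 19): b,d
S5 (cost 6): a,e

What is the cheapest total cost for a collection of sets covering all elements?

S2, S3 cover every element at cost 20 + 2 = 22.
Any cover uses at least 2 sets; among all covering selections none totals below 22.

22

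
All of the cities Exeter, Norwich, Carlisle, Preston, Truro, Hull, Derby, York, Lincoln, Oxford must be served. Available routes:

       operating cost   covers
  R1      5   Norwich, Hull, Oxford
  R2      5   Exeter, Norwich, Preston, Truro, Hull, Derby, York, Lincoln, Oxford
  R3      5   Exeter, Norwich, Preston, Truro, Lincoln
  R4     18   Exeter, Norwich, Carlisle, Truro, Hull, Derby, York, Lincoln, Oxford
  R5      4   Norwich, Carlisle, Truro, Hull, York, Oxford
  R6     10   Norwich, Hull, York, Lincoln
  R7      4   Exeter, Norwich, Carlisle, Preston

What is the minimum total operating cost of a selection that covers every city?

9

R2, R5 cover every city at operating cost 5 + 4 = 9.
Any cover uses at least 2 routes; among all covering selections none totals below 9.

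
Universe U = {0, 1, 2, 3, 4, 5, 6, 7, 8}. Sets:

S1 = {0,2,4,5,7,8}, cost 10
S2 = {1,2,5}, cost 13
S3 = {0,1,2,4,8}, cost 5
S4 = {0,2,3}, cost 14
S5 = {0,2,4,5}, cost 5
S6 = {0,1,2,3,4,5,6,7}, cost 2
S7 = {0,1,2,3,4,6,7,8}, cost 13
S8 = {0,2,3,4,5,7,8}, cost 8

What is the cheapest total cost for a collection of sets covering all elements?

S3, S6 cover every element at cost 5 + 2 = 7.
Any cover uses at least 2 sets; among all covering selections none totals below 7.

7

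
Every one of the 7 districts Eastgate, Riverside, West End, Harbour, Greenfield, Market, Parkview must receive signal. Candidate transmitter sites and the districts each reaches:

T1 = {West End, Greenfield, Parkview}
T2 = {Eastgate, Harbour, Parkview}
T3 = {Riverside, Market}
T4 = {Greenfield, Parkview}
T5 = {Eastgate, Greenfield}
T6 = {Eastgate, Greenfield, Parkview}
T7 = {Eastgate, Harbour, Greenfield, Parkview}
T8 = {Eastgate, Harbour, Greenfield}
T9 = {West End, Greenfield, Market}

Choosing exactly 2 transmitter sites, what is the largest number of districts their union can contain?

Choosing T2, T9 covers {Eastgate, West End, Harbour, Greenfield, Market, Parkview} — 6 districts.
No choice of 2 transmitter sites does better; here Riverside is left uncovered.

6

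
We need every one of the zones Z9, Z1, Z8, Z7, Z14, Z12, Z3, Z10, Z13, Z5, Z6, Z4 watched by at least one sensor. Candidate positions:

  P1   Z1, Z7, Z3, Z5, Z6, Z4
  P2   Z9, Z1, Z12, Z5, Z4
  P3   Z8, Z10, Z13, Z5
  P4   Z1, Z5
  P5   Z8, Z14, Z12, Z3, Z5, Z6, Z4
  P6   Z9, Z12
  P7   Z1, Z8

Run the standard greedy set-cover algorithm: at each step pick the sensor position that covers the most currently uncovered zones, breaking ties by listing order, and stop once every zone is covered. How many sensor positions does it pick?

4

Pick 1: P5 covers 7 new zones (Z8, Z14, Z12, Z3, Z5, Z6, Z4).
Pick 2: P1 covers 2 new zones (Z1, Z7).
Pick 3: P3 covers 2 new zones (Z10, Z13).
Pick 4: P2 covers 1 new zones (Z9).
Greedy uses 4 sensor positions.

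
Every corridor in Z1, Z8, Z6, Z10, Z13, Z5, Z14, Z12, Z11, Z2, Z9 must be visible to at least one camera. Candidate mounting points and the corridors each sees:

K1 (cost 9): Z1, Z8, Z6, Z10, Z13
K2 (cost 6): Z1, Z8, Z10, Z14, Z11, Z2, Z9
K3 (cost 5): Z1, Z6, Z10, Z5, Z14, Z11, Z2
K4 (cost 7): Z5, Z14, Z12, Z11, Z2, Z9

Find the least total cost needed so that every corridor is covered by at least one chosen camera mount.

16

K1, K4 cover every corridor at cost 9 + 7 = 16.
Any cover uses at least 2 camera mounts; among all covering selections none totals below 16.
Greedy by coverage-per-cost would pick K3, K2, K4, K1 for 27 — worse than the optimum 16.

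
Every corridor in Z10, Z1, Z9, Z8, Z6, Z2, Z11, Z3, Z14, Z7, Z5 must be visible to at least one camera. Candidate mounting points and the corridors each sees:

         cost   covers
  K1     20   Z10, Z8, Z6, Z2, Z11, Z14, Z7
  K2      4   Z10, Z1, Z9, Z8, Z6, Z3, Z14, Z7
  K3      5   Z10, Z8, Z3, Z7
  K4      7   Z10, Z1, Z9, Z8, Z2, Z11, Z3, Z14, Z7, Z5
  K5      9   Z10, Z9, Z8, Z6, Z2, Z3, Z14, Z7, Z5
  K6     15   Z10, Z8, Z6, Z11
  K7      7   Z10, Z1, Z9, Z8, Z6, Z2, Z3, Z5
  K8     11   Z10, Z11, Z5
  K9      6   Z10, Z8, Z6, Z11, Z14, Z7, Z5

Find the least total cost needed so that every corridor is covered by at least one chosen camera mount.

K2, K4 cover every corridor at cost 4 + 7 = 11.
Any cover uses at least 2 camera mounts; among all covering selections none totals below 11.

11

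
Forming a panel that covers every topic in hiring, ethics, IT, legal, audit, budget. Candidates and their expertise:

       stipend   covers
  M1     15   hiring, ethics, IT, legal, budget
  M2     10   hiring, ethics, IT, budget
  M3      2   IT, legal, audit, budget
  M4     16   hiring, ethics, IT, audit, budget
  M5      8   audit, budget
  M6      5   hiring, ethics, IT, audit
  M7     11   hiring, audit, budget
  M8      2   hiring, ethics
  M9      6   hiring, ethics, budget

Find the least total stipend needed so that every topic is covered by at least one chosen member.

4

M3, M8 cover every topic at stipend 2 + 2 = 4.
Any cover uses at least 2 members; among all covering selections none totals below 4.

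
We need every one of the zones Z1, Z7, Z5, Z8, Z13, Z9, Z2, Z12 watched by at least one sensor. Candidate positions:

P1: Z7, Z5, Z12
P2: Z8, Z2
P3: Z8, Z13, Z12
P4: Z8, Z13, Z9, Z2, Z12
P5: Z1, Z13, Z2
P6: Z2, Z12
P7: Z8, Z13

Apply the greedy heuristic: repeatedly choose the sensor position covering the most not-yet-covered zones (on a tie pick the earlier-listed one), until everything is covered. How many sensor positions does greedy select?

3

Pick 1: P4 covers 5 new zones (Z8, Z13, Z9, Z2, Z12).
Pick 2: P1 covers 2 new zones (Z7, Z5).
Pick 3: P5 covers 1 new zones (Z1).
Greedy uses 3 sensor positions.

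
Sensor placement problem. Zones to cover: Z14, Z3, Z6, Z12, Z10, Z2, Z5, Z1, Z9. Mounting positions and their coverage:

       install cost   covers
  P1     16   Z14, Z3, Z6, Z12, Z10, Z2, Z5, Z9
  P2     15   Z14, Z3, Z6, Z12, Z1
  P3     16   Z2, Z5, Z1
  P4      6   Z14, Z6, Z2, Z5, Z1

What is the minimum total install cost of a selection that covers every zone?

22

P1, P4 cover every zone at install cost 16 + 6 = 22.
Any cover uses at least 2 sensor positions; among all covering selections none totals below 22.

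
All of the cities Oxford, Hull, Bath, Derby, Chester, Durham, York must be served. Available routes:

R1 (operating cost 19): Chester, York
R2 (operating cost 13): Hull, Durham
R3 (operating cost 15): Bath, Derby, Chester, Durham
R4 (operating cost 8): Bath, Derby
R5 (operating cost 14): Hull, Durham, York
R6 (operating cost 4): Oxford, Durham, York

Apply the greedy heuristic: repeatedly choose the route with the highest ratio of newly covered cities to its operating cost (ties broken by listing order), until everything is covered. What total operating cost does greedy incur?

40

Pick 1: R6 adds 3 new (Oxford, Durham, York) at operating cost 4 (ratio 3/4).
Pick 2: R4 adds 2 new (Bath, Derby) at operating cost 8 (ratio 2/8).
Pick 3: R2 adds 1 new (Hull) at operating cost 13 (ratio 1/13).
Pick 4: R3 adds 1 new (Chester) at operating cost 15 (ratio 1/15).
Greedy total operating cost: 4 + 8 + 13 + 15 = 40. (The true optimum is 32, so greedy overshoots here.)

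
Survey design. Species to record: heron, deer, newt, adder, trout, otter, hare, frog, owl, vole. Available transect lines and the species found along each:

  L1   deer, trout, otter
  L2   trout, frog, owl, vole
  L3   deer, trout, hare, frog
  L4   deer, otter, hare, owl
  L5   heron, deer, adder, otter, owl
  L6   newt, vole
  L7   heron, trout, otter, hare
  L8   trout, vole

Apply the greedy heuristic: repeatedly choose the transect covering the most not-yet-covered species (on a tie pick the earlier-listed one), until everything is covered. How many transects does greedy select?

4

Pick 1: L5 covers 5 new species (heron, deer, adder, otter, owl).
Pick 2: L2 covers 3 new species (trout, frog, vole).
Pick 3: L3 covers 1 new species (hare).
Pick 4: L6 covers 1 new species (newt).
Greedy uses 4 transects. (The true minimum is 3.)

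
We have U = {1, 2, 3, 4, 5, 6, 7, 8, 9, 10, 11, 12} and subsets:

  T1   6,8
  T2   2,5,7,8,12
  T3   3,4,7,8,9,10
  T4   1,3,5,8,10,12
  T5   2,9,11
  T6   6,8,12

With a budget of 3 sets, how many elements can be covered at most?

Choosing T3, T4, T5 covers {1, 2, 3, 4, 5, 7, 8, 9, 10, 11, 12} — 11 elements.
No choice of 3 sets does better; here 6 is left uncovered.

11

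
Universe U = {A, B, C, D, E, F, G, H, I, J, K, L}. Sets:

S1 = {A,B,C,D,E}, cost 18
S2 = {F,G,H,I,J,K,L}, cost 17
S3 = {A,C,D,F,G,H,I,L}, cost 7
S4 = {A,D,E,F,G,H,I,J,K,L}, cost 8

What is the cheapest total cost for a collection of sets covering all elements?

S1, S4 cover every element at cost 18 + 8 = 26.
Any cover uses at least 2 sets; among all covering selections none totals below 26.
Greedy by coverage-per-cost would pick S4, S3, S1 for 33 — worse than the optimum 26.

26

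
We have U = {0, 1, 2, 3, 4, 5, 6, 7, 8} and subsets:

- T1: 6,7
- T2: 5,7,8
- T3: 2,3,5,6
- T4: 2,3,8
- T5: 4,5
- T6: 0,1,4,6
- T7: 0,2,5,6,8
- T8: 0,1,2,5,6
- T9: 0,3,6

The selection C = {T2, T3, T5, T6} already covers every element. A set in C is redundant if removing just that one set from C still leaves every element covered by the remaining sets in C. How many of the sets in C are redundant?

1

Drop T2: 7, 8 uncovered — not redundant.
Drop T3: 2, 3 uncovered — not redundant.
Drop T5: the rest still cover every element — redundant.
Drop T6: 0, 1 uncovered — not redundant.
1 redundant: T5.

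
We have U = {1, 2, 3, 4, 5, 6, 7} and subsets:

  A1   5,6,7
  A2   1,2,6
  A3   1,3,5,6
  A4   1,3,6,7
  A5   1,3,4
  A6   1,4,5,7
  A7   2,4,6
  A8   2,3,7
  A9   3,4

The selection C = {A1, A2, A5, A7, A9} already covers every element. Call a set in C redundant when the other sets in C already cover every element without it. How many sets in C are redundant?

Drop A1: 5, 7 uncovered — not redundant.
Drop A2: the rest still cover every element — redundant.
Drop A5: the rest still cover every element — redundant.
Drop A7: the rest still cover every element — redundant.
Drop A9: the rest still cover every element — redundant.
4 redundant: A2, A5, A7, A9.

4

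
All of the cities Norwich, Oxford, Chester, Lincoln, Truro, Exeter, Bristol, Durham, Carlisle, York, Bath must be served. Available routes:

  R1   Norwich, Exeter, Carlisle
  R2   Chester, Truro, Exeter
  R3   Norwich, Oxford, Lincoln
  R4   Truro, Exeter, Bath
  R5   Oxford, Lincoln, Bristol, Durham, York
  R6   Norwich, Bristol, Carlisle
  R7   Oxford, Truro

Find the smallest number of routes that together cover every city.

R1, R2, R4, R5 together cover {Norwich, Oxford, Chester, Lincoln, Truro, Exeter, Bristol, Durham, Carlisle, York, Bath} — every city.
No 3 of the 7 routes cover everything (all 35 triples fall short), so 4 is minimum.

4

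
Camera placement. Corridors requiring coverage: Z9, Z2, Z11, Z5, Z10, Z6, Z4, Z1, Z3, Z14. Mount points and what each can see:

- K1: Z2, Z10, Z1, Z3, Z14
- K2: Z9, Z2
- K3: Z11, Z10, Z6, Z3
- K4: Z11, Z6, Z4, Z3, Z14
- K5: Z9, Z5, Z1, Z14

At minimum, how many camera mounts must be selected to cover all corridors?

3

K1, K4, K5 together cover {Z9, Z2, Z11, Z5, Z10, Z6, Z4, Z1, Z3, Z14} — every corridor.
No 2 of the 5 camera mounts cover everything (all 10 pairs fall short), so 3 is minimum.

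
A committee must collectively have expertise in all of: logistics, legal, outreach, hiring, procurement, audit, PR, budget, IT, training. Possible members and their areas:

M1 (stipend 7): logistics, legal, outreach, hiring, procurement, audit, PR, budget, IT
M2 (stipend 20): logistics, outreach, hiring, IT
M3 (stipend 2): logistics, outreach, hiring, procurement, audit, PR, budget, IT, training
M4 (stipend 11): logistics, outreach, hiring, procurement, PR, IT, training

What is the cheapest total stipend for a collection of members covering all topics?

9

M1, M3 cover every topic at stipend 7 + 2 = 9.
Any cover uses at least 2 members; among all covering selections none totals below 9.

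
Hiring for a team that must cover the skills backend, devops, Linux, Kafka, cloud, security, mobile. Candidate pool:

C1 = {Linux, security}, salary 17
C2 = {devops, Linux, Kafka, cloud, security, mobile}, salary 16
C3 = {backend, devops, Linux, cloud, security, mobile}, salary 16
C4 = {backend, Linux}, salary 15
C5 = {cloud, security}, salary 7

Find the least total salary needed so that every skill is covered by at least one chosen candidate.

C2, C4 cover every skill at salary 16 + 15 = 31.
Any cover uses at least 2 candidates; among all covering selections none totals below 31.

31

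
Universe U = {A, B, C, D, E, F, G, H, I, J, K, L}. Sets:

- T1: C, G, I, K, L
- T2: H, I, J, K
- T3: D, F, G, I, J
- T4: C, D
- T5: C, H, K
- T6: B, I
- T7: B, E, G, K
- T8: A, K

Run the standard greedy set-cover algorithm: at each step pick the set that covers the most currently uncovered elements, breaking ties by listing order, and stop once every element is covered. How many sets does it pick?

Pick 1: T1 covers 5 new elements (C, G, I, K, L).
Pick 2: T3 covers 3 new elements (D, F, J).
Pick 3: T7 covers 2 new elements (B, E).
Pick 4: T2 covers 1 new elements (H).
Pick 5: T8 covers 1 new elements (A).
Greedy uses 5 sets.

5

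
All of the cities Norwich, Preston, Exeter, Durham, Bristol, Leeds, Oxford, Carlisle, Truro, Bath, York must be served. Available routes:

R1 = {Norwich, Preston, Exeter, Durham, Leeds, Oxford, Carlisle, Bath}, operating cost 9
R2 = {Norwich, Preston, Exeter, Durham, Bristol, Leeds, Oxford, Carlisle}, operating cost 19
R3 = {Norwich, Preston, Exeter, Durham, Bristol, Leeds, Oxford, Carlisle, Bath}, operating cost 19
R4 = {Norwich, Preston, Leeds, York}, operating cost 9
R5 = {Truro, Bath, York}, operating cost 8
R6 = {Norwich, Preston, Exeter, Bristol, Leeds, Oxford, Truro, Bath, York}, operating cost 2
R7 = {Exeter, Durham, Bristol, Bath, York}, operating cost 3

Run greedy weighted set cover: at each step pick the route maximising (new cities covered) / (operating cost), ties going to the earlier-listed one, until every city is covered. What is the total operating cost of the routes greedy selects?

14

Pick 1: R6 adds 9 new (Norwich, Preston, Exeter, Bristol, Leeds, Oxford, Truro, Bath, York) at operating cost 2 (ratio 9/2).
Pick 2: R7 adds 1 new (Durham) at operating cost 3 (ratio 1/3).
Pick 3: R1 adds 1 new (Carlisle) at operating cost 9 (ratio 1/9).
Greedy total operating cost: 2 + 3 + 9 = 14. (The true optimum is 11, so greedy overshoots here.)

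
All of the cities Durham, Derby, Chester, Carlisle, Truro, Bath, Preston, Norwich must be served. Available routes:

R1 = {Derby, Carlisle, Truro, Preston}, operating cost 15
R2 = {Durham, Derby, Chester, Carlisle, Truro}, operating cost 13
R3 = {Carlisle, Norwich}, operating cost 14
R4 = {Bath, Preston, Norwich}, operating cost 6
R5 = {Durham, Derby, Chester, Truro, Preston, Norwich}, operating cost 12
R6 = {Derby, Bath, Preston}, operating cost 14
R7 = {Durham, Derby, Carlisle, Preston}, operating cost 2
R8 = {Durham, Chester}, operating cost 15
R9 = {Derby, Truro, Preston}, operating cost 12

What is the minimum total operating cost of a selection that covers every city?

19

R2, R4 cover every city at operating cost 13 + 6 = 19.
Any cover uses at least 2 routes; among all covering selections none totals below 19.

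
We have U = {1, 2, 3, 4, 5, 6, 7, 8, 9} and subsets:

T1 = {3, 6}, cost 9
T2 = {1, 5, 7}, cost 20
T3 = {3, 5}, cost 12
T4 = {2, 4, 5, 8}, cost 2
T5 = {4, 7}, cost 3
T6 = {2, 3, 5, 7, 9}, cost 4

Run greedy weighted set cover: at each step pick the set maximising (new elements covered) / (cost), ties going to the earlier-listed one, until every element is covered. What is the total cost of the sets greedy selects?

Pick 1: T4 adds 4 new (2, 4, 5, 8) at cost 2 (ratio 4/2).
Pick 2: T6 adds 3 new (3, 7, 9) at cost 4 (ratio 3/4).
Pick 3: T1 adds 1 new (6) at cost 9 (ratio 1/9).
Pick 4: T2 adds 1 new (1) at cost 20 (ratio 1/20).
Greedy total cost: 2 + 4 + 9 + 20 = 35.

35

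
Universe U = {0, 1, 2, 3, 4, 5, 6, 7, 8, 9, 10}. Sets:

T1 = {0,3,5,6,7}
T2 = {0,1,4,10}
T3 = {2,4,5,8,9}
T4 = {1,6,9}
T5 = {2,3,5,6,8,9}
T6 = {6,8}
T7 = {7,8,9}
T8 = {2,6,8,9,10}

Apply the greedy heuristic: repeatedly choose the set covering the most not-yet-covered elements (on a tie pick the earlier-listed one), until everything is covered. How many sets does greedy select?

3

Pick 1: T5 covers 6 new elements (2, 3, 5, 6, 8, 9).
Pick 2: T2 covers 4 new elements (0, 1, 4, 10).
Pick 3: T1 covers 1 new elements (7).
Greedy uses 3 sets.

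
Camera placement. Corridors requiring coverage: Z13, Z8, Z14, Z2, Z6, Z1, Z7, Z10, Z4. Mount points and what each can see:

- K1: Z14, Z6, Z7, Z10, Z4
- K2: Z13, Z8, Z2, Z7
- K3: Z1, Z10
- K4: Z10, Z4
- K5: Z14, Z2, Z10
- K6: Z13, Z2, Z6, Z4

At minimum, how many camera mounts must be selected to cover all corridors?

K1, K2, K3 together cover {Z13, Z8, Z14, Z2, Z6, Z1, Z7, Z10, Z4} — every corridor.
No 2 of the 6 camera mounts cover everything (all 15 pairs fall short), so 3 is minimum.

3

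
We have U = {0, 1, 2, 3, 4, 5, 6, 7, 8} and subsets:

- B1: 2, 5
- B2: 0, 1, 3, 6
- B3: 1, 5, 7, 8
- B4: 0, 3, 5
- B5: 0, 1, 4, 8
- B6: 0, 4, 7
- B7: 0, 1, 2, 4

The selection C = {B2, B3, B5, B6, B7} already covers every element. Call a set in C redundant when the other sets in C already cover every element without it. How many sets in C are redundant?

2

Drop B2: 3, 6 uncovered — not redundant.
Drop B3: 5 uncovered — not redundant.
Drop B5: the rest still cover every element — redundant.
Drop B6: the rest still cover every element — redundant.
Drop B7: 2 uncovered — not redundant.
2 redundant: B5, B6.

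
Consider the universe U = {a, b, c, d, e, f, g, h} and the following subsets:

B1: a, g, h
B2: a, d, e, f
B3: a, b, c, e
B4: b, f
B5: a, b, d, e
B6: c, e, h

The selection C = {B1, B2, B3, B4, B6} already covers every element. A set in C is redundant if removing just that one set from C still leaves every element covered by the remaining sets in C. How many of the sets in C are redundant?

Drop B1: g uncovered — not redundant.
Drop B2: d uncovered — not redundant.
Drop B3: the rest still cover every element — redundant.
Drop B4: the rest still cover every element — redundant.
Drop B6: the rest still cover every element — redundant.
3 redundant: B3, B4, B6.

3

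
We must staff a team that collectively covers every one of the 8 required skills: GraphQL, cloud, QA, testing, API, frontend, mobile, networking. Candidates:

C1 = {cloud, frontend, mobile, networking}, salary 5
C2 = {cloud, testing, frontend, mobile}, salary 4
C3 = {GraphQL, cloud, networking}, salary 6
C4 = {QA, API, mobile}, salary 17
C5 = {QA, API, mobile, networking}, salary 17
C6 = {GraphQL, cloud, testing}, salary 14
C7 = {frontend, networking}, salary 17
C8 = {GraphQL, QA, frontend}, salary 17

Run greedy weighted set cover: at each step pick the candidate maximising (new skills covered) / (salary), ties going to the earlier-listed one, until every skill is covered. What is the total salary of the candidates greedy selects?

Pick 1: C2 adds 4 new (cloud, testing, frontend, mobile) at salary 4 (ratio 4/4).
Pick 2: C3 adds 2 new (GraphQL, networking) at salary 6 (ratio 2/6).
Pick 3: C4 adds 2 new (QA, API) at salary 17 (ratio 2/17).
Greedy total salary: 4 + 6 + 17 = 27.

27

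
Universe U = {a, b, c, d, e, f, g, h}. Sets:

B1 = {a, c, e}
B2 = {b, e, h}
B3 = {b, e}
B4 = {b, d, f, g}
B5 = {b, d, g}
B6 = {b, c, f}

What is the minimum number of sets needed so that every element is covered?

B1, B2, B4 together cover {a, b, c, d, e, f, g, h} — every element.
No 2 of the 6 sets cover everything (all 15 pairs fall short), so 3 is minimum.

3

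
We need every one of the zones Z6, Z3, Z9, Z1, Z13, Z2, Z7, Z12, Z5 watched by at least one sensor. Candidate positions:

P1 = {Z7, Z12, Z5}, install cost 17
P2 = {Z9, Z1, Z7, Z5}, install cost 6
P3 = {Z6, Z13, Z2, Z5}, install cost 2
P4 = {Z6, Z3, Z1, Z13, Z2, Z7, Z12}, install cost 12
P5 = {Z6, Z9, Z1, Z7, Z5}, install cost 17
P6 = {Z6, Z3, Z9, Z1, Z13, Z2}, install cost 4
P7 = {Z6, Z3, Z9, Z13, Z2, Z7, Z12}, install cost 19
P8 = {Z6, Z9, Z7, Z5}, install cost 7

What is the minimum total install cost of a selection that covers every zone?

P2, P4 cover every zone at install cost 6 + 12 = 18.
Any cover uses at least 2 sensor positions; among all covering selections none totals below 18.
Greedy by coverage-per-install cost would pick P3, P6, P2, P4 for 24 — worse than the optimum 18.

18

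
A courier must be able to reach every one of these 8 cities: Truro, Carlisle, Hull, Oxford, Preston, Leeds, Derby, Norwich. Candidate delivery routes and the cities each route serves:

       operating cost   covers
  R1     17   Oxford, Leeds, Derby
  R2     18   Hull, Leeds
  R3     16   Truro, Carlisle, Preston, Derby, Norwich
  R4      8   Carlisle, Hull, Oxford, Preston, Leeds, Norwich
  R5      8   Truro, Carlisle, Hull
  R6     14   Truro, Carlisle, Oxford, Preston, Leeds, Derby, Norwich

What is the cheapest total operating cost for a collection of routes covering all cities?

22

R4, R6 cover every city at operating cost 8 + 14 = 22.
Any cover uses at least 2 routes; among all covering selections none totals below 22.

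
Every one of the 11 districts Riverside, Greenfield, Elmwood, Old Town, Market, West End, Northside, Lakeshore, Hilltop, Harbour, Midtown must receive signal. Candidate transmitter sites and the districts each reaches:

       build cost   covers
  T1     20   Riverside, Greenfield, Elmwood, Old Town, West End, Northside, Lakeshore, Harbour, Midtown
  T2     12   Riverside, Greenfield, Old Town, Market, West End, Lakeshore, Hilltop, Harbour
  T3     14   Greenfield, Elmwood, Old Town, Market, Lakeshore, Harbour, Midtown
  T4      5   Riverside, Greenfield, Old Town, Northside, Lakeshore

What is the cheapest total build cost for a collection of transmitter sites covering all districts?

T2, T3, T4 cover every district at build cost 12 + 14 + 5 = 31.
Any cover uses at least 2 transmitter sites; among all covering selections none totals below 31.

31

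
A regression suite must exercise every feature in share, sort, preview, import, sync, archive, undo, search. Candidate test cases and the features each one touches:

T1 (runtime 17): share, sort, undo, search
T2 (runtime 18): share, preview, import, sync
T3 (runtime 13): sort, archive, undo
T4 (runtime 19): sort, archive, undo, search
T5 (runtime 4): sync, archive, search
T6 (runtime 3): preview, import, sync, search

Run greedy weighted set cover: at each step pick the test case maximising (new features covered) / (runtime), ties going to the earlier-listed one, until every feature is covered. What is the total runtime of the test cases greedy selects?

24

Pick 1: T6 adds 4 new (preview, import, sync, search) at runtime 3 (ratio 4/3).
Pick 2: T5 adds 1 new (archive) at runtime 4 (ratio 1/4).
Pick 3: T1 adds 3 new (share, sort, undo) at runtime 17 (ratio 3/17).
Greedy total runtime: 3 + 4 + 17 = 24.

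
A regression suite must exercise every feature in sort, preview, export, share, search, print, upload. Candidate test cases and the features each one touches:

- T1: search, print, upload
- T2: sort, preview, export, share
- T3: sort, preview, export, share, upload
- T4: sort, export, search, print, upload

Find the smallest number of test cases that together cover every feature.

2

T1, T2 together cover {sort, preview, export, share, search, print, upload} — every feature.
No single test case contains all 7 features, so 2 is optimal.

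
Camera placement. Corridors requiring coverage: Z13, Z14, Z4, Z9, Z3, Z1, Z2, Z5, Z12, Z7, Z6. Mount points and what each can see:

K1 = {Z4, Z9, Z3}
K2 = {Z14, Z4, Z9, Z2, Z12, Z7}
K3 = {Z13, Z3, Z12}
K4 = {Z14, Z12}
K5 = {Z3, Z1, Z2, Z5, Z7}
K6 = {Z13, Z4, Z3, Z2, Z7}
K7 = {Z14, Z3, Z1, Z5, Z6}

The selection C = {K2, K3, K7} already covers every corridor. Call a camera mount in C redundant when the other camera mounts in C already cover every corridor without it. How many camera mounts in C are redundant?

0

Drop K2: Z4, Z9, Z2, Z7 uncovered — not redundant.
Drop K3: Z13 uncovered — not redundant.
Drop K7: Z1, Z5, Z6 uncovered — not redundant.
None of the camera mounts in C is redundant.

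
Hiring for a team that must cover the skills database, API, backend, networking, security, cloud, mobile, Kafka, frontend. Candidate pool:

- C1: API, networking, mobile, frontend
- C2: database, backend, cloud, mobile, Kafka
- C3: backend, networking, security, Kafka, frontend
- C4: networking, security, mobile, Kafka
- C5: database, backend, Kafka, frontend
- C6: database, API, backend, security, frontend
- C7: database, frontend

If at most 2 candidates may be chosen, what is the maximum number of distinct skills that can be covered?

8

Choosing C1, C2 covers {database, API, backend, networking, cloud, mobile, Kafka, frontend} — 8 skills.
No choice of 2 candidates does better; here security is left uncovered.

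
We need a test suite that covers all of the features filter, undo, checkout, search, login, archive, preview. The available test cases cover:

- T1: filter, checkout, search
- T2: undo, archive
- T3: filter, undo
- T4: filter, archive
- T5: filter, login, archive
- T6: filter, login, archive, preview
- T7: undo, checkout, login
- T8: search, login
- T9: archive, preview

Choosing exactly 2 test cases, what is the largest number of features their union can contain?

6

Choosing T1, T6 covers {filter, checkout, search, login, archive, preview} — 6 features.
No choice of 2 test cases does better; here undo is left uncovered.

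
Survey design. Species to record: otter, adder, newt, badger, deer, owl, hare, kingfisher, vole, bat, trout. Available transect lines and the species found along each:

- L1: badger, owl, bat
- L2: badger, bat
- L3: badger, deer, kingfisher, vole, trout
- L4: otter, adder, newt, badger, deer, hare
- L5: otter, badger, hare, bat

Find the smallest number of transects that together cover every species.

L1, L3, L4 together cover {otter, adder, newt, badger, deer, owl, hare, kingfisher, vole, bat, trout} — every species.
No 2 of the 5 transects cover everything (all 10 pairs fall short), so 3 is minimum.

3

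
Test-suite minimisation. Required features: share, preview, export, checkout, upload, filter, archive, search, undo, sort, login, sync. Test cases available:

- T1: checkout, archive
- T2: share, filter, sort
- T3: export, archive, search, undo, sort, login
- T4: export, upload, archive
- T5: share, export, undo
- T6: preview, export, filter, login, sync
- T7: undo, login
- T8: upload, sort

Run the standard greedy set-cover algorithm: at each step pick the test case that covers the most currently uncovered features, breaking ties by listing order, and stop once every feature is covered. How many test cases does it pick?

5

Pick 1: T3 covers 6 new features (export, archive, search, undo, sort, login).
Pick 2: T6 covers 3 new features (preview, filter, sync).
Pick 3: T1 covers 1 new features (checkout).
Pick 4: T2 covers 1 new features (share).
Pick 5: T4 covers 1 new features (upload).
Greedy uses 5 test cases.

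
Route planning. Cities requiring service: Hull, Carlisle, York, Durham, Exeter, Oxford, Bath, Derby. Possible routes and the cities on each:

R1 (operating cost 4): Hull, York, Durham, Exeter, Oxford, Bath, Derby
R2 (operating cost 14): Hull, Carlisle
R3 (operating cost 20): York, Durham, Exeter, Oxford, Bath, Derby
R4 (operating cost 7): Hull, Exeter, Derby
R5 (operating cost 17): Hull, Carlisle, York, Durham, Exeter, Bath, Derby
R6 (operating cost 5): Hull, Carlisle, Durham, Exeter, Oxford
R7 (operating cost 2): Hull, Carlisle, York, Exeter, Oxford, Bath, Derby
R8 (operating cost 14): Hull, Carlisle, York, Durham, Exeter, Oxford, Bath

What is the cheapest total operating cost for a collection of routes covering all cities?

6

R1, R7 cover every city at operating cost 4 + 2 = 6.
Any cover uses at least 2 routes; among all covering selections none totals below 6.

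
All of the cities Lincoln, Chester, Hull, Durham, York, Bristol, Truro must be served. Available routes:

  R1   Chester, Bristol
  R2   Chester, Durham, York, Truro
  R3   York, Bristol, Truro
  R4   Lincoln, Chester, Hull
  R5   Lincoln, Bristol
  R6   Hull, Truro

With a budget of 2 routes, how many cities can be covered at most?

Choosing R2, R4 covers {Lincoln, Chester, Hull, Durham, York, Truro} — 6 cities.
No choice of 2 routes does better; here Bristol is left uncovered.

6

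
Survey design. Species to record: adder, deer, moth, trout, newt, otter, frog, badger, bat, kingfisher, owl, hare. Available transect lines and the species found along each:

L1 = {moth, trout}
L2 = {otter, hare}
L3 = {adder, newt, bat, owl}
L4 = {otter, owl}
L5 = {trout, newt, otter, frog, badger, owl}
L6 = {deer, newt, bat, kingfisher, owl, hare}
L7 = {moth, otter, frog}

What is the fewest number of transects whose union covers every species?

L1, L3, L5, L6 together cover {adder, deer, moth, trout, newt, otter, frog, badger, bat, kingfisher, owl, hare} — every species.
No 3 of the 7 transects cover everything (all 35 triples fall short), so 4 is minimum.

4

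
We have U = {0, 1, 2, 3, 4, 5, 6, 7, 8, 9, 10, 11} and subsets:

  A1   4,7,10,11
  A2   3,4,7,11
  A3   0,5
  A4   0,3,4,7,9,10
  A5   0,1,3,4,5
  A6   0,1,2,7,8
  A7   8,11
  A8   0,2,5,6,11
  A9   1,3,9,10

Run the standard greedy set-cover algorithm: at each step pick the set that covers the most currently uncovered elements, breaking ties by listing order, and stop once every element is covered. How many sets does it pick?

Pick 1: A4 covers 6 new elements (0, 3, 4, 7, 9, 10).
Pick 2: A8 covers 4 new elements (2, 5, 6, 11).
Pick 3: A6 covers 2 new elements (1, 8).
Greedy uses 3 sets.

3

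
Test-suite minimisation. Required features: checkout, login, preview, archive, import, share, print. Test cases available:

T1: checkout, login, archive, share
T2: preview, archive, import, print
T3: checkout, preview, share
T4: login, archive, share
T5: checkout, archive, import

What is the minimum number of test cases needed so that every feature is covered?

T1, T2 together cover {checkout, login, preview, archive, import, share, print} — every feature.
No single test case contains all 7 features, so 2 is optimal.

2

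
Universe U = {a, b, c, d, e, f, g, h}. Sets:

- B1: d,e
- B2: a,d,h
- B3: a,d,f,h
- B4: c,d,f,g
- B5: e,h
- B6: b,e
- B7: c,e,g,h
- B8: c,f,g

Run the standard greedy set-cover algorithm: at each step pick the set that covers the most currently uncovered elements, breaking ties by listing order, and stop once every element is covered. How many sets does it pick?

Pick 1: B3 covers 4 new elements (a, d, f, h).
Pick 2: B7 covers 3 new elements (c, e, g).
Pick 3: B6 covers 1 new elements (b).
Greedy uses 3 sets.

3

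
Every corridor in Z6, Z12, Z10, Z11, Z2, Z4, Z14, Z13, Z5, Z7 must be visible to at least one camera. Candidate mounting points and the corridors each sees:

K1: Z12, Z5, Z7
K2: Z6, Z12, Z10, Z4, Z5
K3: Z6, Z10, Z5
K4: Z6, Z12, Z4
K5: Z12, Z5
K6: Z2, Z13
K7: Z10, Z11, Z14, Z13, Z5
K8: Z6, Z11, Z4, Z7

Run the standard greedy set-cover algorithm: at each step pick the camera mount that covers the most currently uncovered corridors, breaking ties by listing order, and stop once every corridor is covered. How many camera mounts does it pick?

Pick 1: K2 covers 5 new corridors (Z6, Z12, Z10, Z4, Z5).
Pick 2: K7 covers 3 new corridors (Z11, Z14, Z13).
Pick 3: K1 covers 1 new corridors (Z7).
Pick 4: K6 covers 1 new corridors (Z2).
Greedy uses 4 camera mounts.

4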